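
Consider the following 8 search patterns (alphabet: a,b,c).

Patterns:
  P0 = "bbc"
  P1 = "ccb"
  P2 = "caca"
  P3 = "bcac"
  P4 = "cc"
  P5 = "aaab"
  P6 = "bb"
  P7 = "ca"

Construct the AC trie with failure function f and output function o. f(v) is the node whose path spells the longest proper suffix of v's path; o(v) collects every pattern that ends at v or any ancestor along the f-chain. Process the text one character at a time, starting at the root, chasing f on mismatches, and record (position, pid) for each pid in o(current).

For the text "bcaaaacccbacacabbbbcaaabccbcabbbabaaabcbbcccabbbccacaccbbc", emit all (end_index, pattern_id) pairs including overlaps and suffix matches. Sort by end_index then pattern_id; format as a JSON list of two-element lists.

Build automaton:
Trie nodes:
  0='ε' goto a→13 b→1 c→4
  1='b' goto b→2 c→10
  2='bb' goto c→3  ←P6
  3='bbc' goto ·  ←P0
  4='c' goto a→7 c→5
  5='cc' goto b→6  ←P4
  6='ccb' goto ·  ←P1
  7='ca' goto c→8  ←P7
  8='cac' goto a→9
  9='caca' goto ·  ←P2
  10='bc' goto a→11
  11='bca' goto c→12
  12='bcac' goto ·  ←P3
  13='a' goto a→14
  14='aa' goto a→15
  15='aaa' goto b→16
  16='aaab' goto ·  ←P5

BFS fail/out derivation:
  n1('b'): parent n0 fail=0; on 'b' 0 → fail=0;  out ∅∪∅=∅
  n4('c'): parent n0 fail=0; on 'c' 0 → fail=0;  out ∅∪∅=∅
  n13('a'): parent n0 fail=0; on 'a' 0 → fail=0;  out ∅∪∅=∅
  n2('bb'): parent n1 fail=0; on 'b' 0 → fail=1;  out {6}∪∅={6}
  n5('cc'): parent n4 fail=0; on 'c' 0 → fail=4;  out {4}∪∅={4}
  n7('ca'): parent n4 fail=0; on 'a' 0 → fail=13;  out {7}∪∅={7}
  n10('bc'): parent n1 fail=0; on 'c' 0 → fail=4;  out ∅∪∅=∅
  n14('aa'): parent n13 fail=0; on 'a' 0 → fail=13;  out ∅∪∅=∅
  n3('bbc'): parent n2 fail=1; on 'c' 1 → fail=10;  out {0}∪∅={0}
  n6('ccb'): parent n5 fail=4; on 'b' 4→0 → fail=1;  out {1}∪∅={1}
  n8('cac'): parent n7 fail=13; on 'c' 13→0 → fail=4;  out ∅∪∅=∅
  n11('bca'): parent n10 fail=4; on 'a' 4 → fail=7;  out ∅∪{7}={7}
  n15('aaa'): parent n14 fail=13; on 'a' 13 → fail=14;  out ∅∪∅=∅
  n9('caca'): parent n8 fail=4; on 'a' 4 → fail=7;  out {2}∪{7}={2,7}
  n12('bcac'): parent n11 fail=7; on 'c' 7 → fail=8;  out {3}∪∅={3}
  n16('aaab'): parent n15 fail=14; on 'b' 14→13→0 → fail=1;  out {5}∪∅={5}

Scan:
[0] read 'b'  n0⇒n1
[1] read 'c'  n1⇒n10
[2] read 'a'  n10⇒n11  emit P7@[1:2]
[3] read 'a'  n11⇒n14 (fail-walked)
[4] read 'a'  n14⇒n15
[5] read 'a'  n15⇒n15 (fail-walked)
[6] read 'c'  n15⇒n4 (fail-walked)
[7] read 'c'  n4⇒n5  emit P4@[6:7]
[8] read 'c'  n5⇒n5 (fail-walked)  emit P4@[7:8]
[9] read 'b'  n5⇒n6  emit P1@[7:9]
[10] read 'a'  n6⇒n13 (fail-walked)
[11] read 'c'  n13⇒n4 (fail-walked)
[12] read 'a'  n4⇒n7  emit P7@[11:12]
[13] read 'c'  n7⇒n8
[14] read 'a'  n8⇒n9  emit P2@[11:14],P7@[13:14]
[15] read 'b'  n9⇒n1 (fail-walked)
[16] read 'b'  n1⇒n2  emit P6@[15:16]
[17] read 'b'  n2⇒n2 (fail-walked)  emit P6@[16:17]
[18] read 'b'  n2⇒n2 (fail-walked)  emit P6@[17:18]
[19] read 'c'  n2⇒n3  emit P0@[17:19]
[20] read 'a'  n3⇒n11 (fail-walked)  emit P7@[19:20]
[21] read 'a'  n11⇒n14 (fail-walked)
[22] read 'a'  n14⇒n15
[23] read 'b'  n15⇒n16  emit P5@[20:23]
[24] read 'c'  n16⇒n10 (fail-walked)
[25] read 'c'  n10⇒n5 (fail-walked)  emit P4@[24:25]
[26] read 'b'  n5⇒n6  emit P1@[24:26]
[27] read 'c'  n6⇒n10 (fail-walked)
[28] read 'a'  n10⇒n11  emit P7@[27:28]
[29] read 'b'  n11⇒n1 (fail-walked)
[30] read 'b'  n1⇒n2  emit P6@[29:30]
[31] read 'b'  n2⇒n2 (fail-walked)  emit P6@[30:31]
[32] read 'a'  n2⇒n13 (fail-walked)
[33] read 'b'  n13⇒n1 (fail-walked)
[34] read 'a'  n1⇒n13 (fail-walked)
[35] read 'a'  n13⇒n14
[36] read 'a'  n14⇒n15
[37] read 'b'  n15⇒n16  emit P5@[34:37]
[38] read 'c'  n16⇒n10 (fail-walked)
[39] read 'b'  n10⇒n1 (fail-walked)
[40] read 'b'  n1⇒n2  emit P6@[39:40]
[41] read 'c'  n2⇒n3  emit P0@[39:41]
[42] read 'c'  n3⇒n5 (fail-walked)  emit P4@[41:42]
[43] read 'c'  n5⇒n5 (fail-walked)  emit P4@[42:43]
[44] read 'a'  n5⇒n7 (fail-walked)  emit P7@[43:44]
[45] read 'b'  n7⇒n1 (fail-walked)
[46] read 'b'  n1⇒n2  emit P6@[45:46]
[47] read 'b'  n2⇒n2 (fail-walked)  emit P6@[46:47]
[48] read 'c'  n2⇒n3  emit P0@[46:48]
[49] read 'c'  n3⇒n5 (fail-walked)  emit P4@[48:49]
[50] read 'a'  n5⇒n7 (fail-walked)  emit P7@[49:50]
[51] read 'c'  n7⇒n8
[52] read 'a'  n8⇒n9  emit P2@[49:52],P7@[51:52]
[53] read 'c'  n9⇒n8 (fail-walked)
[54] read 'c'  n8⇒n5 (fail-walked)  emit P4@[53:54]
[55] read 'b'  n5⇒n6  emit P1@[53:55]
[56] read 'b'  n6⇒n2 (fail-walked)  emit P6@[55:56]
[57] read 'c'  n2⇒n3  emit P0@[55:57]

Result: [[2,7],[7,4],[8,4],[9,1],[12,7],[14,2],[14,7],[16,6],[17,6],[18,6],[19,0],[20,7],[23,5],[25,4],[26,1],[28,7],[30,6],[31,6],[37,5],[40,6],[41,0],[42,4],[43,4],[44,7],[46,6],[47,6],[48,0],[49,4],[50,7],[52,2],[52,7],[54,4],[55,1],[56,6],[57,0]]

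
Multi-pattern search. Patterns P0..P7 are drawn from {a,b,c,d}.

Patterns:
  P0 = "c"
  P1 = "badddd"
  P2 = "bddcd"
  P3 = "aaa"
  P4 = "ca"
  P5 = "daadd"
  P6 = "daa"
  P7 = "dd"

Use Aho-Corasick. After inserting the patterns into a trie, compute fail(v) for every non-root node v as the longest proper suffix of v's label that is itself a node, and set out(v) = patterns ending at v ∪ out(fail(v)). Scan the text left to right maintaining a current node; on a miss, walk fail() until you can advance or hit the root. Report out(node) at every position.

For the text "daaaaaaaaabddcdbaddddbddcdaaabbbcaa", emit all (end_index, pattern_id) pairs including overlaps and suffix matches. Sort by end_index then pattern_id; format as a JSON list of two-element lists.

Build automaton:
Trie nodes:
  0='ε' goto a→12 b→2 c→1 d→16
  1='c' goto a→15  [P0 ends]
  2='b' goto a→3 d→8
  3='ba' goto d→4
  4='bad' goto d→5
  5='badd' goto d→6
  6='baddd' goto d→7
  7='badddd' goto ·  [P1 ends]
  8='bd' goto d→9
  9='bdd' goto c→10
  10='bddc' goto d→11
  11='bddcd' goto ·  [P2 ends]
  12='a' goto a→13
  13='aa' goto a→14
  14='aaa' goto ·  [P3 ends]
  15='ca' goto ·  [P4 ends]
  16='d' goto a→17 d→21
  17='da' goto a→18
  18='daa' goto d→19  [P6 ends]
  19='daad' goto d→20
  20='daadd' goto ·  [P5 ends]
  21='dd' goto ·  [P7 ends]

Failure links (BFS by depth):
  fail(1) 'c': from fail(0)=0 chase 'c': 0 ⇒ 0;  out={0}∪out(0)={0}
  fail(2) 'b': from fail(0)=0 chase 'b': 0 ⇒ 0;  out=∅∪out(0)=∅
  fail(12) 'a': from fail(0)=0 chase 'a': 0 ⇒ 0;  out=∅∪out(0)=∅
  fail(16) 'd': from fail(0)=0 chase 'd': 0 ⇒ 0;  out=∅∪out(0)=∅
  fail(3) 'ba': from fail(2)=0 chase 'a': 0 ⇒ 12;  out=∅∪out(12)=∅
  fail(8) 'bd': from fail(2)=0 chase 'd': 0 ⇒ 16;  out=∅∪out(16)=∅
  fail(13) 'aa': from fail(12)=0 chase 'a': 0 ⇒ 12;  out=∅∪out(12)=∅
  fail(15) 'ca': from fail(1)=0 chase 'a': 0 ⇒ 12;  out={4}∪out(12)={4}
  fail(17) 'da': from fail(16)=0 chase 'a': 0 ⇒ 12;  out=∅∪out(12)=∅
  fail(21) 'dd': from fail(16)=0 chase 'd': 0 ⇒ 16;  out={7}∪out(16)={7}
  fail(4) 'bad': from fail(3)=12 chase 'd': 12→0 ⇒ 16;  out=∅∪out(16)=∅
  fail(9) 'bdd': from fail(8)=16 chase 'd': 16 ⇒ 21;  out=∅∪out(21)={7}
  fail(14) 'aaa': from fail(13)=12 chase 'a': 12 ⇒ 13;  out={3}∪out(13)={3}
  fail(18) 'daa': from fail(17)=12 chase 'a': 12 ⇒ 13;  out={6}∪out(13)={6}
  fail(5) 'badd': from fail(4)=16 chase 'd': 16 ⇒ 21;  out=∅∪out(21)={7}
  fail(10) 'bddc': from fail(9)=21 chase 'c': 21→16→0 ⇒ 1;  out=∅∪out(1)={0}
  fail(19) 'daad': from fail(18)=13 chase 'd': 13→12→0 ⇒ 16;  out=∅∪out(16)=∅
  fail(6) 'baddd': from fail(5)=21 chase 'd': 21→16 ⇒ 21;  out=∅∪out(21)={7}
  fail(11) 'bddcd': from fail(10)=1 chase 'd': 1→0 ⇒ 16;  out={2}∪out(16)={2}
  fail(20) 'daadd': from fail(19)=16 chase 'd': 16 ⇒ 21;  out={5}∪out(21)={5,7}
  fail(7) 'badddd': from fail(6)=21 chase 'd': 21→16 ⇒ 21;  out={1}∪out(21)={1,7}

Run:
[0] read 'd'  n0⇒n16
[1] read 'a'  n16⇒n17
[2] read 'a'  n17⇒n18  → match P6@[0:2]
[3] read 'a'  n18⇒n14 (fail-walked)  → match P3@[1:3]
[4] read 'a'  n14⇒n14 (fail-walked)  → match P3@[2:4]
[5] read 'a'  n14⇒n14 (fail-walked)  → match P3@[3:5]
[6] read 'a'  n14⇒n14 (fail-walked)  → match P3@[4:6]
[7] read 'a'  n14⇒n14 (fail-walked)  → match P3@[5:7]
[8] read 'a'  n14⇒n14 (fail-walked)  → match P3@[6:8]
[9] read 'a'  n14⇒n14 (fail-walked)  → match P3@[7:9]
[10] read 'b'  n14⇒n2 (fail-walked)
[11] read 'd'  n2⇒n8
[12] read 'd'  n8⇒n9  → match P7@[11:12]
[13] read 'c'  n9⇒n10  → match P0@[13:13]
[14] read 'd'  n10⇒n11  → match P2@[10:14]
[15] read 'b'  n11⇒n2 (fail-walked)
[16] read 'a'  n2⇒n3
[17] read 'd'  n3⇒n4
[18] read 'd'  n4⇒n5  → match P7@[17:18]
[19] read 'd'  n5⇒n6  → match P7@[18:19]
[20] read 'd'  n6⇒n7  → match P1@[15:20],P7@[19:20]
[21] read 'b'  n7⇒n2 (fail-walked)
[22] read 'd'  n2⇒n8
[23] read 'd'  n8⇒n9  → match P7@[22:23]
[24] read 'c'  n9⇒n10  → match P0@[24:24]
[25] read 'd'  n10⇒n11  → match P2@[21:25]
[26] read 'a'  n11⇒n17 (fail-walked)
[27] read 'a'  n17⇒n18  → match P6@[25:27]
[28] read 'a'  n18⇒n14 (fail-walked)  → match P3@[26:28]
[29] read 'b'  n14⇒n2 (fail-walked)
[30] read 'b'  n2⇒n2 (fail-walked)
[31] read 'b'  n2⇒n2 (fail-walked)
[32] read 'c'  n2⇒n1 (fail-walked)  → match P0@[32:32]
[33] read 'a'  n1⇒n15  → match P4@[32:33]
[34] read 'a'  n15⇒n13 (fail-walked)

Matches: [[2,6],[3,3],[4,3],[5,3],[6,3],[7,3],[8,3],[9,3],[12,7],[13,0],[14,2],[18,7],[19,7],[20,1],[20,7],[23,7],[24,0],[25,2],[27,6],[28,3],[32,0],[33,4]]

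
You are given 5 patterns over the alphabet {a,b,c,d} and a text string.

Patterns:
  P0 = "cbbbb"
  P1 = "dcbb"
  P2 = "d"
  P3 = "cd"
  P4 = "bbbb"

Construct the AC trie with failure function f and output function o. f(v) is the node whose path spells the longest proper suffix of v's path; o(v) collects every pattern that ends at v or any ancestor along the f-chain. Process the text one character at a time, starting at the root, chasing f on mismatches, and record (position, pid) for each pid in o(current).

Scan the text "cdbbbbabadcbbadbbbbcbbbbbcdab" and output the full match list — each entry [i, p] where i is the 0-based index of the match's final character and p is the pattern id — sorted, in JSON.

Build:
Trie nodes:
  n0 'ε': b→11 c→1 d→6
  n1 'c': b→2 d→10
  n2 'cb': b→3
  n3 'cbb': b→4
  n4 'cbbb': b→5
  n5 'cbbbb': ·  ←P0
  n6 'd': c→7  ←P2
  n7 'dc': b→8
  n8 'dcb': b→9
  n9 'dcbb': ·  ←P1
  n10 'cd': ·  ←P3
  n11 'b': b→12
  n12 'bb': b→13
  n13 'bbb': b→14
  n14 'bbbb': ·  ←P4

Failure links (BFS by depth):
  fail(1) 'c': from fail(0)=0 chase 'c': 0 ⇒ 0;  out=∅∪out(0)=∅
  fail(6) 'd': from fail(0)=0 chase 'd': 0 ⇒ 0;  out={2}∪out(0)={2}
  fail(11) 'b': from fail(0)=0 chase 'b': 0 ⇒ 0;  out=∅∪out(0)=∅
  fail(2) 'cb': from fail(1)=0 chase 'b': 0 ⇒ 11;  out=∅∪out(11)=∅
  fail(7) 'dc': from fail(6)=0 chase 'c': 0 ⇒ 1;  out=∅∪out(1)=∅
  fail(10) 'cd': from fail(1)=0 chase 'd': 0 ⇒ 6;  out={3}∪out(6)={2,3}
  fail(12) 'bb': from fail(11)=0 chase 'b': 0 ⇒ 11;  out=∅∪out(11)=∅
  fail(3) 'cbb': from fail(2)=11 chase 'b': 11 ⇒ 12;  out=∅∪out(12)=∅
  fail(8) 'dcb': from fail(7)=1 chase 'b': 1 ⇒ 2;  out=∅∪out(2)=∅
  fail(13) 'bbb': from fail(12)=11 chase 'b': 11 ⇒ 12;  out=∅∪out(12)=∅
  fail(4) 'cbbb': from fail(3)=12 chase 'b': 12 ⇒ 13;  out=∅∪out(13)=∅
  fail(9) 'dcbb': from fail(8)=2 chase 'b': 2 ⇒ 3;  out={1}∪out(3)={1}
  fail(14) 'bbbb': from fail(13)=12 chase 'b': 12 ⇒ 13;  out={4}∪out(13)={4}
  fail(5) 'cbbbb': from fail(4)=13 chase 'b': 13 ⇒ 14;  out={0}∪out(14)={0,4}

Run:
pos 0 'c': at 1
pos 1 'd': at 10  → match P2@[1:1],P3@[0:1]
pos 2 'b': at 11 ·f
pos 3 'b': at 12
pos 4 'b': at 13
pos 5 'b': at 14  → match P4@[2:5]
pos 6 'a': at 0 ·f
pos 7 'b': at 11
pos 8 'a': at 0 ·f
pos 9 'd': at 6  → match P2@[9:9]
pos 10 'c': at 7
pos 11 'b': at 8
pos 12 'b': at 9  → match P1@[9:12]
pos 13 'a': at 0 ·f
pos 14 'd': at 6  → match P2@[14:14]
pos 15 'b': at 11 ·f
pos 16 'b': at 12
pos 17 'b': at 13
pos 18 'b': at 14  → match P4@[15:18]
pos 19 'c': at 1 ·f
pos 20 'b': at 2
pos 21 'b': at 3
pos 22 'b': at 4
pos 23 'b': at 5  → match P0@[19:23],P4@[20:23]
pos 24 'b': at 14 ·f  → match P4@[21:24]
pos 25 'c': at 1 ·f
pos 26 'd': at 10  → match P2@[26:26],P3@[25:26]
pos 27 'a': at 0 ·f
pos 28 'b': at 11

Result: [[1,2],[1,3],[5,4],[9,2],[12,1],[14,2],[18,4],[23,0],[23,4],[24,4],[26,2],[26,3]]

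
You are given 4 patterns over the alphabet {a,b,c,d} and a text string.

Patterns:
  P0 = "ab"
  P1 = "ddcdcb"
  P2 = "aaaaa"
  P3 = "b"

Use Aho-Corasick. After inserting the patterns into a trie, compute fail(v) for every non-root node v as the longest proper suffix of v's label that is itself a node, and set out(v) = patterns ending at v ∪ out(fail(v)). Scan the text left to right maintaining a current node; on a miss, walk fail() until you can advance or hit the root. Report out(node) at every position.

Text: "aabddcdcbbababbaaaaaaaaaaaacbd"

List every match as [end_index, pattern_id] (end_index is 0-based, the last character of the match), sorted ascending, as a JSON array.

Construct AC machine:
Trie nodes:
  n0 'ε': a→1 b→13 d→3
  n1 'a': a→9 b→2
  n2 'ab': ·  [P0 ends]
  n3 'd': d→4
  n4 'dd': c→5
  n5 'ddc': d→6
  n6 'ddcd': c→7
  n7 'ddcdc': b→8
  n8 'ddcdcb': ·  [P1 ends]
  n9 'aa': a→10
  n10 'aaa': a→11
  n11 'aaaa': a→12
  n12 'aaaaa': ·  [P2 ends]
  n13 'b': ·  [P3 ends]

Failure links (BFS by depth):
  n1('a'): parent n0 fail=0; on 'a' 0 → fail=0;  out ∅∪∅=∅
  n3('d'): parent n0 fail=0; on 'd' 0 → fail=0;  out ∅∪∅=∅
  n13('b'): parent n0 fail=0; on 'b' 0 → fail=0;  out {3}∪∅={3}
  n2('ab'): parent n1 fail=0; on 'b' 0 → fail=13;  out {0}∪{3}={0,3}
  n4('dd'): parent n3 fail=0; on 'd' 0 → fail=3;  out ∅∪∅=∅
  n9('aa'): parent n1 fail=0; on 'a' 0 → fail=1;  out ∅∪∅=∅
  n5('ddc'): parent n4 fail=3; on 'c' 3→0 → fail=0;  out ∅∪∅=∅
  n10('aaa'): parent n9 fail=1; on 'a' 1 → fail=9;  out ∅∪∅=∅
  n6('ddcd'): parent n5 fail=0; on 'd' 0 → fail=3;  out ∅∪∅=∅
  n11('aaaa'): parent n10 fail=9; on 'a' 9 → fail=10;  out ∅∪∅=∅
  n7('ddcdc'): parent n6 fail=3; on 'c' 3→0 → fail=0;  out ∅∪∅=∅
  n12('aaaaa'): parent n11 fail=10; on 'a' 10 → fail=11;  out {2}∪∅={2}
  n8('ddcdcb'): parent n7 fail=0; on 'b' 0 → fail=13;  out {1}∪{3}={1,3}

Text stream:
[0] read 'a'  n0⇒n1
[1] read 'a'  n1⇒n9
[2] read 'b'  n9⇒n2 (via fail)  → match P0@[1:2],P3@[2:2]
[3] read 'd'  n2⇒n3 (via fail)
[4] read 'd'  n3⇒n4
[5] read 'c'  n4⇒n5
[6] read 'd'  n5⇒n6
[7] read 'c'  n6⇒n7
[8] read 'b'  n7⇒n8  → match P1@[3:8],P3@[8:8]
[9] read 'b'  n8⇒n13 (via fail)  → match P3@[9:9]
[10] read 'a'  n13⇒n1 (via fail)
[11] read 'b'  n1⇒n2  → match P0@[10:11],P3@[11:11]
[12] read 'a'  n2⇒n1 (via fail)
[13] read 'b'  n1⇒n2  → match P0@[12:13],P3@[13:13]
[14] read 'b'  n2⇒n13 (via fail)  → match P3@[14:14]
[15] read 'a'  n13⇒n1 (via fail)
[16] read 'a'  n1⇒n9
[17] read 'a'  n9⇒n10
[18] read 'a'  n10⇒n11
[19] read 'a'  n11⇒n12  → match P2@[15:19]
[20] read 'a'  n12⇒n12 (via fail)  → match P2@[16:20]
[21] read 'a'  n12⇒n12 (via fail)  → match P2@[17:21]
[22] read 'a'  n12⇒n12 (via fail)  → match P2@[18:22]
[23] read 'a'  n12⇒n12 (via fail)  → match P2@[19:23]
[24] read 'a'  n12⇒n12 (via fail)  → match P2@[20:24]
[25] read 'a'  n12⇒n12 (via fail)  → match P2@[21:25]
[26] read 'a'  n12⇒n12 (via fail)  → match P2@[22:26]
[27] read 'c'  n12⇒n0 (via fail)
[28] read 'b'  n0⇒n13  → match P3@[28:28]
[29] read 'd'  n13⇒n3 (via fail)

Matches: [[2,0],[2,3],[8,1],[8,3],[9,3],[11,0],[11,3],[13,0],[13,3],[14,3],[19,2],[20,2],[21,2],[22,2],[23,2],[24,2],[25,2],[26,2],[28,3]]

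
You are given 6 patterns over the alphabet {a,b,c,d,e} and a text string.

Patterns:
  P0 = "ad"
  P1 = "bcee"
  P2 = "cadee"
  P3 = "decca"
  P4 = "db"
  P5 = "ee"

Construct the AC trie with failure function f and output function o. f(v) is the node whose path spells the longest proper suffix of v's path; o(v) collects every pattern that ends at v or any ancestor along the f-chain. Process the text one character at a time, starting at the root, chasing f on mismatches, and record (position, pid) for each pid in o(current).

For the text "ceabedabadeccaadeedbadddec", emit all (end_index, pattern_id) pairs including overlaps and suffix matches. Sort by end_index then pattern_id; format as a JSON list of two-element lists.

Build:
Trie nodes:
  0='ε' goto a→1 b→3 c→7 d→12 e→18
  1='a' goto d→2
  2='ad' goto ·  [P0 ends]
  3='b' goto c→4
  4='bc' goto e→5
  5='bce' goto e→6
  6='bcee' goto ·  [P1 ends]
  7='c' goto a→8
  8='ca' goto d→9
  9='cad' goto e→10
  10='cade' goto e→11
  11='cadee' goto ·  [P2 ends]
  12='d' goto b→17 e→13
  13='de' goto c→14
  14='dec' goto c→15
  15='decc' goto a→16
  16='decca' goto ·  [P3 ends]
  17='db' goto ·  [P4 ends]
  18='e' goto e→19
  19='ee' goto ·  [P5 ends]

Failure links (BFS by depth):
  n1('a'): parent n0 fail=0; on 'a' 0 → fail=0;  out ∅∪∅=∅
  n3('b'): parent n0 fail=0; on 'b' 0 → fail=0;  out ∅∪∅=∅
  n7('c'): parent n0 fail=0; on 'c' 0 → fail=0;  out ∅∪∅=∅
  n12('d'): parent n0 fail=0; on 'd' 0 → fail=0;  out ∅∪∅=∅
  n18('e'): parent n0 fail=0; on 'e' 0 → fail=0;  out ∅∪∅=∅
  n2('ad'): parent n1 fail=0; on 'd' 0 → fail=12;  out {0}∪∅={0}
  n4('bc'): parent n3 fail=0; on 'c' 0 → fail=7;  out ∅∪∅=∅
  n8('ca'): parent n7 fail=0; on 'a' 0 → fail=1;  out ∅∪∅=∅
  n13('de'): parent n12 fail=0; on 'e' 0 → fail=18;  out ∅∪∅=∅
  n17('db'): parent n12 fail=0; on 'b' 0 → fail=3;  out {4}∪∅={4}
  n19('ee'): parent n18 fail=0; on 'e' 0 → fail=18;  out {5}∪∅={5}
  n5('bce'): parent n4 fail=7; on 'e' 7→0 → fail=18;  out ∅∪∅=∅
  n9('cad'): parent n8 fail=1; on 'd' 1 → fail=2;  out ∅∪{0}={0}
  n14('dec'): parent n13 fail=18; on 'c' 18→0 → fail=7;  out ∅∪∅=∅
  n6('bcee'): parent n5 fail=18; on 'e' 18 → fail=19;  out {1}∪{5}={1,5}
  n10('cade'): parent n9 fail=2; on 'e' 2→12 → fail=13;  out ∅∪∅=∅
  n15('decc'): parent n14 fail=7; on 'c' 7→0 → fail=7;  out ∅∪∅=∅
  n11('cadee'): parent n10 fail=13; on 'e' 13→18 → fail=19;  out {2}∪{5}={2,5}
  n16('decca'): parent n15 fail=7; on 'a' 7 → fail=8;  out {3}∪∅={3}

Text stream:
i=0 'c': node 0→7
i=1 'e': node 7→18 ·f
i=2 'a': node 18→1 ·f
i=3 'b': node 1→3 ·f
i=4 'e': node 3→18 ·f
i=5 'd': node 18→12 ·f
i=6 'a': node 12→1 ·f
i=7 'b': node 1→3 ·f
i=8 'a': node 3→1 ·f
i=9 'd': node 1→2  ** P0@[8:9]
i=10 'e': node 2→13 ·f
i=11 'c': node 13→14
i=12 'c': node 14→15
i=13 'a': node 15→16  ** P3@[9:13]
i=14 'a': node 16→1 ·f
i=15 'd': node 1→2  ** P0@[14:15]
i=16 'e': node 2→13 ·f
i=17 'e': node 13→19 ·f  ** P5@[16:17]
i=18 'd': node 19→12 ·f
i=19 'b': node 12→17  ** P4@[18:19]
i=20 'a': node 17→1 ·f
i=21 'd': node 1→2  ** P0@[20:21]
i=22 'd': node 2→12 ·f
i=23 'd': node 12→12 ·f
i=24 'e': node 12→13
i=25 'c': node 13→14

Result: [[9,0],[13,3],[15,0],[17,5],[19,4],[21,0]]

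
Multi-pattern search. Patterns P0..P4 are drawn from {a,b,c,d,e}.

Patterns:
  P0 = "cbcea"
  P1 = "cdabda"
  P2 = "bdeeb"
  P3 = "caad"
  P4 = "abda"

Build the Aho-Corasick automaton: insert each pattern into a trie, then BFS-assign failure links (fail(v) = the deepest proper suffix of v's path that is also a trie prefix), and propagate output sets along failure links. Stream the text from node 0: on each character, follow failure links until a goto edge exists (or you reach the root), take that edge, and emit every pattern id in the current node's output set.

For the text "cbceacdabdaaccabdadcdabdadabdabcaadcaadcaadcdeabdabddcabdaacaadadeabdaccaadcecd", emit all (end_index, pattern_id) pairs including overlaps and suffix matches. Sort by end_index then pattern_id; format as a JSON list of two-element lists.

Construct AC machine:
Trie (insert patterns):
  0='ε' goto a→19 b→11 c→1
  1='c' goto a→16 b→2 d→6
  2='cb' goto c→3
  3='cbc' goto e→4
  4='cbce' goto a→5
  5='cbcea' goto ·  [P0 ends]
  6='cd' goto a→7
  7='cda' goto b→8
  8='cdab' goto d→9
  9='cdabd' goto a→10
  10='cdabda' goto ·  [P1 ends]
  11='b' goto d→12
  12='bd' goto e→13
  13='bde' goto e→14
  14='bdee' goto b→15
  15='bdeeb' goto ·  [P2 ends]
  16='ca' goto a→17
  17='caa' goto d→18
  18='caad' goto ·  [P3 ends]
  19='a' goto b→20
  20='ab' goto d→21
  21='abd' goto a→22
  22='abda' goto ·  [P4 ends]

Failure links (BFS by depth):
  n1('c'): parent n0 fail=0; on 'c' 0 → fail=0;  out ∅∪∅=∅
  n11('b'): parent n0 fail=0; on 'b' 0 → fail=0;  out ∅∪∅=∅
  n19('a'): parent n0 fail=0; on 'a' 0 → fail=0;  out ∅∪∅=∅
  n2('cb'): parent n1 fail=0; on 'b' 0 → fail=11;  out ∅∪∅=∅
  n6('cd'): parent n1 fail=0; on 'd' 0 → fail=0;  out ∅∪∅=∅
  n12('bd'): parent n11 fail=0; on 'd' 0 → fail=0;  out ∅∪∅=∅
  n16('ca'): parent n1 fail=0; on 'a' 0 → fail=19;  out ∅∪∅=∅
  n20('ab'): parent n19 fail=0; on 'b' 0 → fail=11;  out ∅∪∅=∅
  n3('cbc'): parent n2 fail=11; on 'c' 11→0 → fail=1;  out ∅∪∅=∅
  n7('cda'): parent n6 fail=0; on 'a' 0 → fail=19;  out ∅∪∅=∅
  n13('bde'): parent n12 fail=0; on 'e' 0 → fail=0;  out ∅∪∅=∅
  n17('caa'): parent n16 fail=19; on 'a' 19→0 → fail=19;  out ∅∪∅=∅
  n21('abd'): parent n20 fail=11; on 'd' 11 → fail=12;  out ∅∪∅=∅
  n4('cbce'): parent n3 fail=1; on 'e' 1→0 → fail=0;  out ∅∪∅=∅
  n8('cdab'): parent n7 fail=19; on 'b' 19 → fail=20;  out ∅∪∅=∅
  n14('bdee'): parent n13 fail=0; on 'e' 0 → fail=0;  out ∅∪∅=∅
  n18('caad'): parent n17 fail=19; on 'd' 19→0 → fail=0;  out {3}∪∅={3}
  n22('abda'): parent n21 fail=12; on 'a' 12→0 → fail=19;  out {4}∪∅={4}
  n5('cbcea'): parent n4 fail=0; on 'a' 0 → fail=19;  out {0}∪∅={0}
  n9('cdabd'): parent n8 fail=20; on 'd' 20 → fail=21;  out ∅∪∅=∅
  n15('bdeeb'): parent n14 fail=0; on 'b' 0 → fail=11;  out {2}∪∅={2}
  n10('cdabda'): parent n9 fail=21; on 'a' 21 → fail=22;  out {1}∪{4}={1,4}

Scan:
i=0 'c': node 0→1
i=1 'b': node 1→2
i=2 'c': node 2→3
i=3 'e': node 3→4
i=4 'a': node 4→5  emit P0@[0:4]
i=5 'c': node 5→1 (fail-walked)
i=6 'd': node 1→6
i=7 'a': node 6→7
i=8 'b': node 7→8
i=9 'd': node 8→9
i=10 'a': node 9→10  emit P1@[5:10],P4@[7:10]
i=11 'a': node 10→19 (fail-walked)
i=12 'c': node 19→1 (fail-walked)
i=13 'c': node 1→1 (fail-walked)
i=14 'a': node 1→16
i=15 'b': node 16→20 (fail-walked)
i=16 'd': node 20→21
i=17 'a': node 21→22  emit P4@[14:17]
i=18 'd': node 22→0 (fail-walked)
i=19 'c': node 0→1
i=20 'd': node 1→6
i=21 'a': node 6→7
i=22 'b': node 7→8
i=23 'd': node 8→9
i=24 'a': node 9→10  emit P1@[19:24],P4@[21:24]
i=25 'd': node 10→0 (fail-walked)
i=26 'a': node 0→19
i=27 'b': node 19→20
i=28 'd': node 20→21
i=29 'a': node 21→22  emit P4@[26:29]
i=30 'b': node 22→20 (fail-walked)
i=31 'c': node 20→1 (fail-walked)
i=32 'a': node 1→16
i=33 'a': node 16→17
i=34 'd': node 17→18  emit P3@[31:34]
i=35 'c': node 18→1 (fail-walked)
i=36 'a': node 1→16
i=37 'a': node 16→17
i=38 'd': node 17→18  emit P3@[35:38]
i=39 'c': node 18→1 (fail-walked)
i=40 'a': node 1→16
i=41 'a': node 16→17
i=42 'd': node 17→18  emit P3@[39:42]
i=43 'c': node 18→1 (fail-walked)
i=44 'd': node 1→6
i=45 'e': node 6→0 (fail-walked)
i=46 'a': node 0→19
i=47 'b': node 19→20
i=48 'd': node 20→21
i=49 'a': node 21→22  emit P4@[46:49]
i=50 'b': node 22→20 (fail-walked)
i=51 'd': node 20→21
i=52 'd': node 21→0 (fail-walked)
i=53 'c': node 0→1
i=54 'a': node 1→16
i=55 'b': node 16→20 (fail-walked)
i=56 'd': node 20→21
i=57 'a': node 21→22  emit P4@[54:57]
i=58 'a': node 22→19 (fail-walked)
i=59 'c': node 19→1 (fail-walked)
i=60 'a': node 1→16
i=61 'a': node 16→17
i=62 'd': node 17→18  emit P3@[59:62]
i=63 'a': node 18→19 (fail-walked)
i=64 'd': node 19→0 (fail-walked)
i=65 'e': node 0→0
i=66 'a': node 0→19
i=67 'b': node 19→20
i=68 'd': node 20→21
i=69 'a': node 21→22  emit P4@[66:69]
i=70 'c': node 22→1 (fail-walked)
i=71 'c': node 1→1 (fail-walked)
i=72 'a': node 1→16
i=73 'a': node 16→17
i=74 'd': node 17→18  emit P3@[71:74]
i=75 'c': node 18→1 (fail-walked)
i=76 'e': node 1→0 (fail-walked)
i=77 'c': node 0→1
i=78 'd': node 1→6

All matches (sorted): [[4,0],[10,1],[10,4],[17,4],[24,1],[24,4],[29,4],[34,3],[38,3],[42,3],[49,4],[57,4],[62,3],[69,4],[74,3]]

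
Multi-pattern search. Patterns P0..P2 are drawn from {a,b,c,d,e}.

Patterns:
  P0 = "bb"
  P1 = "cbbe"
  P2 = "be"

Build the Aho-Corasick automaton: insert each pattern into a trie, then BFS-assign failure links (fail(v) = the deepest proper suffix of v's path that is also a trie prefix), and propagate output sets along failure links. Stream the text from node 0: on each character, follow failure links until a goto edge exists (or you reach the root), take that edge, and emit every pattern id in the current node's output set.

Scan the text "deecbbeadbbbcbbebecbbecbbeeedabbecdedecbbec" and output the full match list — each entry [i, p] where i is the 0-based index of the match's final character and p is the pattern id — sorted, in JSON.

Build automaton:
Trie (insert patterns):
  0='ε' goto b→1 c→3
  1='b' goto b→2 e→7
  2='bb' goto ·  ←P0
  3='c' goto b→4
  4='cb' goto b→5
  5='cbb' goto e→6
  6='cbbe' goto ·  ←P1
  7='be' goto ·  ←P2

Failure links (BFS by depth):
  fail(1) 'b': from fail(0)=0 chase 'b': 0 ⇒ 0;  out=∅∪out(0)=∅
  fail(3) 'c': from fail(0)=0 chase 'c': 0 ⇒ 0;  out=∅∪out(0)=∅
  fail(2) 'bb': from fail(1)=0 chase 'b': 0 ⇒ 1;  out={0}∪out(1)={0}
  fail(4) 'cb': from fail(3)=0 chase 'b': 0 ⇒ 1;  out=∅∪out(1)=∅
  fail(7) 'be': from fail(1)=0 chase 'e': 0 ⇒ 0;  out={2}∪out(0)={2}
  fail(5) 'cbb': from fail(4)=1 chase 'b': 1 ⇒ 2;  out=∅∪out(2)={0}
  fail(6) 'cbbe': from fail(5)=2 chase 'e': 2→1 ⇒ 7;  out={1}∪out(7)={1,2}

Text stream:
[0] read 'd'  n0⇒n0
[1] read 'e'  n0⇒n0
[2] read 'e'  n0⇒n0
[3] read 'c'  n0⇒n3
[4] read 'b'  n3⇒n4
[5] read 'b'  n4⇒n5  ** P0@[4:5]
[6] read 'e'  n5⇒n6  ** P1@[3:6],P2@[5:6]
[7] read 'a'  n6⇒n0 (via fail)
[8] read 'd'  n0⇒n0
[9] read 'b'  n0⇒n1
[10] read 'b'  n1⇒n2  ** P0@[9:10]
[11] read 'b'  n2⇒n2 (via fail)  ** P0@[10:11]
[12] read 'c'  n2⇒n3 (via fail)
[13] read 'b'  n3⇒n4
[14] read 'b'  n4⇒n5  ** P0@[13:14]
[15] read 'e'  n5⇒n6  ** P1@[12:15],P2@[14:15]
[16] read 'b'  n6⇒n1 (via fail)
[17] read 'e'  n1⇒n7  ** P2@[16:17]
[18] read 'c'  n7⇒n3 (via fail)
[19] read 'b'  n3⇒n4
[20] read 'b'  n4⇒n5  ** P0@[19:20]
[21] read 'e'  n5⇒n6  ** P1@[18:21],P2@[20:21]
[22] read 'c'  n6⇒n3 (via fail)
[23] read 'b'  n3⇒n4
[24] read 'b'  n4⇒n5  ** P0@[23:24]
[25] read 'e'  n5⇒n6  ** P1@[22:25],P2@[24:25]
[26] read 'e'  n6⇒n0 (via fail)
[27] read 'e'  n0⇒n0
[28] read 'd'  n0⇒n0
[29] read 'a'  n0⇒n0
[30] read 'b'  n0⇒n1
[31] read 'b'  n1⇒n2  ** P0@[30:31]
[32] read 'e'  n2⇒n7 (via fail)  ** P2@[31:32]
[33] read 'c'  n7⇒n3 (via fail)
[34] read 'd'  n3⇒n0 (via fail)
[35] read 'e'  n0⇒n0
[36] read 'd'  n0⇒n0
[37] read 'e'  n0⇒n0
[38] read 'c'  n0⇒n3
[39] read 'b'  n3⇒n4
[40] read 'b'  n4⇒n5  ** P0@[39:40]
[41] read 'e'  n5⇒n6  ** P1@[38:41],P2@[40:41]
[42] read 'c'  n6⇒n3 (via fail)

All matches (sorted): [[5,0],[6,1],[6,2],[10,0],[11,0],[14,0],[15,1],[15,2],[17,2],[20,0],[21,1],[21,2],[24,0],[25,1],[25,2],[31,0],[32,2],[40,0],[41,1],[41,2]]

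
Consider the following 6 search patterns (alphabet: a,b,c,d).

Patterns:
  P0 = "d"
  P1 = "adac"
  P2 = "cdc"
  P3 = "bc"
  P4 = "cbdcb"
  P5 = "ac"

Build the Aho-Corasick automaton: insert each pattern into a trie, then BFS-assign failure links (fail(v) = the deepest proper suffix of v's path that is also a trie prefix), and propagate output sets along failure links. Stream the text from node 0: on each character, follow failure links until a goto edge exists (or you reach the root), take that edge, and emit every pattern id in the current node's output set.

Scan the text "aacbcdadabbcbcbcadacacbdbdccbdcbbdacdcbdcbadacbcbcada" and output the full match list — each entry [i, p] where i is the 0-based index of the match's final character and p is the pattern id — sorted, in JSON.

Construct AC machine:
Trie nodes:
  n0 'ε': a→2 b→9 c→6 d→1
  n1 'd': ·  [P0 ends]
  n2 'a': c→15 d→3
  n3 'ad': a→4
  n4 'ada': c→5
  n5 'adac': ·  [P1 ends]
  n6 'c': b→11 d→7
  n7 'cd': c→8
  n8 'cdc': ·  [P2 ends]
  n9 'b': c→10
  n10 'bc': ·  [P3 ends]
  n11 'cb': d→12
  n12 'cbd': c→13
  n13 'cbdc': b→14
  n14 'cbdcb': ·  [P4 ends]
  n15 'ac': ·  [P5 ends]

Failure links (BFS by depth):
  n1('d'): parent n0 fail=0; on 'd' 0 → fail=0;  out {0}∪∅={0}
  n2('a'): parent n0 fail=0; on 'a' 0 → fail=0;  out ∅∪∅=∅
  n6('c'): parent n0 fail=0; on 'c' 0 → fail=0;  out ∅∪∅=∅
  n9('b'): parent n0 fail=0; on 'b' 0 → fail=0;  out ∅∪∅=∅
  n3('ad'): parent n2 fail=0; on 'd' 0 → fail=1;  out ∅∪{0}={0}
  n7('cd'): parent n6 fail=0; on 'd' 0 → fail=1;  out ∅∪{0}={0}
  n10('bc'): parent n9 fail=0; on 'c' 0 → fail=6;  out {3}∪∅={3}
  n11('cb'): parent n6 fail=0; on 'b' 0 → fail=9;  out ∅∪∅=∅
  n15('ac'): parent n2 fail=0; on 'c' 0 → fail=6;  out {5}∪∅={5}
  n4('ada'): parent n3 fail=1; on 'a' 1→0 → fail=2;  out ∅∪∅=∅
  n8('cdc'): parent n7 fail=1; on 'c' 1→0 → fail=6;  out {2}∪∅={2}
  n12('cbd'): parent n11 fail=9; on 'd' 9→0 → fail=1;  out ∅∪{0}={0}
  n5('adac'): parent n4 fail=2; on 'c' 2 → fail=15;  out {1}∪{5}={1,5}
  n13('cbdc'): parent n12 fail=1; on 'c' 1→0 → fail=6;  out ∅∪∅=∅
  n14('cbdcb'): parent n13 fail=6; on 'b' 6 → fail=11;  out {4}∪∅={4}

Scan:
[0] read 'a'  n0⇒n2
[1] read 'a'  n2⇒n2 (via fail)
[2] read 'c'  n2⇒n15  ** P5@[1:2]
[3] read 'b'  n15⇒n11 (via fail)
[4] read 'c'  n11⇒n10 (via fail)  ** P3@[3:4]
[5] read 'd'  n10⇒n7 (via fail)  ** P0@[5:5]
[6] read 'a'  n7⇒n2 (via fail)
[7] read 'd'  n2⇒n3  ** P0@[7:7]
[8] read 'a'  n3⇒n4
[9] read 'b'  n4⇒n9 (via fail)
[10] read 'b'  n9⇒n9 (via fail)
[11] read 'c'  n9⇒n10  ** P3@[10:11]
[12] read 'b'  n10⇒n11 (via fail)
[13] read 'c'  n11⇒n10 (via fail)  ** P3@[12:13]
[14] read 'b'  n10⇒n11 (via fail)
[15] read 'c'  n11⇒n10 (via fail)  ** P3@[14:15]
[16] read 'a'  n10⇒n2 (via fail)
[17] read 'd'  n2⇒n3  ** P0@[17:17]
[18] read 'a'  n3⇒n4
[19] read 'c'  n4⇒n5  ** P1@[16:19],P5@[18:19]
[20] read 'a'  n5⇒n2 (via fail)
[21] read 'c'  n2⇒n15  ** P5@[20:21]
[22] read 'b'  n15⇒n11 (via fail)
[23] read 'd'  n11⇒n12  ** P0@[23:23]
[24] read 'b'  n12⇒n9 (via fail)
[25] read 'd'  n9⇒n1 (via fail)  ** P0@[25:25]
[26] read 'c'  n1⇒n6 (via fail)
[27] read 'c'  n6⇒n6 (via fail)
[28] read 'b'  n6⇒n11
[29] read 'd'  n11⇒n12  ** P0@[29:29]
[30] read 'c'  n12⇒n13
[31] read 'b'  n13⇒n14  ** P4@[27:31]
[32] read 'b'  n14⇒n9 (via fail)
[33] read 'd'  n9⇒n1 (via fail)  ** P0@[33:33]
[34] read 'a'  n1⇒n2 (via fail)
[35] read 'c'  n2⇒n15  ** P5@[34:35]
[36] read 'd'  n15⇒n7 (via fail)  ** P0@[36:36]
[37] read 'c'  n7⇒n8  ** P2@[35:37]
[38] read 'b'  n8⇒n11 (via fail)
[39] read 'd'  n11⇒n12  ** P0@[39:39]
[40] read 'c'  n12⇒n13
[41] read 'b'  n13⇒n14  ** P4@[37:41]
[42] read 'a'  n14⇒n2 (via fail)
[43] read 'd'  n2⇒n3  ** P0@[43:43]
[44] read 'a'  n3⇒n4
[45] read 'c'  n4⇒n5  ** P1@[42:45],P5@[44:45]
[46] read 'b'  n5⇒n11 (via fail)
[47] read 'c'  n11⇒n10 (via fail)  ** P3@[46:47]
[48] read 'b'  n10⇒n11 (via fail)
[49] read 'c'  n11⇒n10 (via fail)  ** P3@[48:49]
[50] read 'a'  n10⇒n2 (via fail)
[51] read 'd'  n2⇒n3  ** P0@[51:51]
[52] read 'a'  n3⇒n4

Result: [[2,5],[4,3],[5,0],[7,0],[11,3],[13,3],[15,3],[17,0],[19,1],[19,5],[21,5],[23,0],[25,0],[29,0],[31,4],[33,0],[35,5],[36,0],[37,2],[39,0],[41,4],[43,0],[45,1],[45,5],[47,3],[49,3],[51,0]]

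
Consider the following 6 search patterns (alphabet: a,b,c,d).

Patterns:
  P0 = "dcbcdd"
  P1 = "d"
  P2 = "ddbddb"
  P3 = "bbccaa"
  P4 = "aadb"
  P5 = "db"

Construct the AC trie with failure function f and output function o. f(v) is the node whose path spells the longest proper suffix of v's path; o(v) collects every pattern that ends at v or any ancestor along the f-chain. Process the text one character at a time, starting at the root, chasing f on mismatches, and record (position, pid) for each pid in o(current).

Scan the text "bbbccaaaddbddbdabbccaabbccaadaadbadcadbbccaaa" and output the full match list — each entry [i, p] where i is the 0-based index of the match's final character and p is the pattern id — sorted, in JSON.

Construct AC machine:
Trie (insert patterns):
  n0 'ε': a→18 b→12 d→1
  n1 'd': b→22 c→2 d→7  ←P1
  n2 'dc': b→3
  n3 'dcb': c→4
  n4 'dcbc': d→5
  n5 'dcbcd': d→6
  n6 'dcbcdd': ·  ←P0
  n7 'dd': b→8
  n8 'ddb': d→9
  n9 'ddbd': d→10
  n10 'ddbdd': b→11
  n11 'ddbddb': ·  ←P2
  n12 'b': b→13
  n13 'bb': c→14
  n14 'bbc': c→15
  n15 'bbcc': a→16
  n16 'bbcca': a→17
  n17 'bbccaa': ·  ←P3
  n18 'a': a→19
  n19 'aa': d→20
  n20 'aad': b→21
  n21 'aadb': ·  ←P4
  n22 'db': ·  ←P5

Failure links (BFS by depth):
  fail(1) 'd': from fail(0)=0 chase 'd': 0 ⇒ 0;  out={1}∪out(0)={1}
  fail(12) 'b': from fail(0)=0 chase 'b': 0 ⇒ 0;  out=∅∪out(0)=∅
  fail(18) 'a': from fail(0)=0 chase 'a': 0 ⇒ 0;  out=∅∪out(0)=∅
  fail(2) 'dc': from fail(1)=0 chase 'c': 0 ⇒ 0;  out=∅∪out(0)=∅
  fail(7) 'dd': from fail(1)=0 chase 'd': 0 ⇒ 1;  out=∅∪out(1)={1}
  fail(13) 'bb': from fail(12)=0 chase 'b': 0 ⇒ 12;  out=∅∪out(12)=∅
  fail(19) 'aa': from fail(18)=0 chase 'a': 0 ⇒ 18;  out=∅∪out(18)=∅
  fail(22) 'db': from fail(1)=0 chase 'b': 0 ⇒ 12;  out={5}∪out(12)={5}
  fail(3) 'dcb': from fail(2)=0 chase 'b': 0 ⇒ 12;  out=∅∪out(12)=∅
  fail(8) 'ddb': from fail(7)=1 chase 'b': 1 ⇒ 22;  out=∅∪out(22)={5}
  fail(14) 'bbc': from fail(13)=12 chase 'c': 12→0 ⇒ 0;  out=∅∪out(0)=∅
  fail(20) 'aad': from fail(19)=18 chase 'd': 18→0 ⇒ 1;  out=∅∪out(1)={1}
  fail(4) 'dcbc': from fail(3)=12 chase 'c': 12→0 ⇒ 0;  out=∅∪out(0)=∅
  fail(9) 'ddbd': from fail(8)=22 chase 'd': 22→12→0 ⇒ 1;  out=∅∪out(1)={1}
  fail(15) 'bbcc': from fail(14)=0 chase 'c': 0 ⇒ 0;  out=∅∪out(0)=∅
  fail(21) 'aadb': from fail(20)=1 chase 'b': 1 ⇒ 22;  out={4}∪out(22)={4,5}
  fail(5) 'dcbcd': from fail(4)=0 chase 'd': 0 ⇒ 1;  out=∅∪out(1)={1}
  fail(10) 'ddbdd': from fail(9)=1 chase 'd': 1 ⇒ 7;  out=∅∪out(7)={1}
  fail(16) 'bbcca': from fail(15)=0 chase 'a': 0 ⇒ 18;  out=∅∪out(18)=∅
  fail(6) 'dcbcdd': from fail(5)=1 chase 'd': 1 ⇒ 7;  out={0}∪out(7)={0,1}
  fail(11) 'ddbddb': from fail(10)=7 chase 'b': 7 ⇒ 8;  out={2}∪out(8)={2,5}
  fail(17) 'bbccaa': from fail(16)=18 chase 'a': 18 ⇒ 19;  out={3}∪out(19)={3}

Text stream:
[0] read 'b'  n0⇒n12
[1] read 'b'  n12⇒n13
[2] read 'b'  n13⇒n13 (via fail)
[3] read 'c'  n13⇒n14
[4] read 'c'  n14⇒n15
[5] read 'a'  n15⇒n16
[6] read 'a'  n16⇒n17  ** P3@[1:6]
[7] read 'a'  n17⇒n19 (via fail)
[8] read 'd'  n19⇒n20  ** P1@[8:8]
[9] read 'd'  n20⇒n7 (via fail)  ** P1@[9:9]
[10] read 'b'  n7⇒n8  ** P5@[9:10]
[11] read 'd'  n8⇒n9  ** P1@[11:11]
[12] read 'd'  n9⇒n10  ** P1@[12:12]
[13] read 'b'  n10⇒n11  ** P2@[8:13],P5@[12:13]
[14] read 'd'  n11⇒n9 (via fail)  ** P1@[14:14]
[15] read 'a'  n9⇒n18 (via fail)
[16] read 'b'  n18⇒n12 (via fail)
[17] read 'b'  n12⇒n13
[18] read 'c'  n13⇒n14
[19] read 'c'  n14⇒n15
[20] read 'a'  n15⇒n16
[21] read 'a'  n16⇒n17  ** P3@[16:21]
[22] read 'b'  n17⇒n12 (via fail)
[23] read 'b'  n12⇒n13
[24] read 'c'  n13⇒n14
[25] read 'c'  n14⇒n15
[26] read 'a'  n15⇒n16
[27] read 'a'  n16⇒n17  ** P3@[22:27]
[28] read 'd'  n17⇒n20 (via fail)  ** P1@[28:28]
[29] read 'a'  n20⇒n18 (via fail)
[30] read 'a'  n18⇒n19
[31] read 'd'  n19⇒n20  ** P1@[31:31]
[32] read 'b'  n20⇒n21  ** P4@[29:32],P5@[31:32]
[33] read 'a'  n21⇒n18 (via fail)
[34] read 'd'  n18⇒n1 (via fail)  ** P1@[34:34]
[35] read 'c'  n1⇒n2
[36] read 'a'  n2⇒n18 (via fail)
[37] read 'd'  n18⇒n1 (via fail)  ** P1@[37:37]
[38] read 'b'  n1⇒n22  ** P5@[37:38]
[39] read 'b'  n22⇒n13 (via fail)
[40] read 'c'  n13⇒n14
[41] read 'c'  n14⇒n15
[42] read 'a'  n15⇒n16
[43] read 'a'  n16⇒n17  ** P3@[38:43]
[44] read 'a'  n17⇒n19 (via fail)

Result: [[6,3],[8,1],[9,1],[10,5],[11,1],[12,1],[13,2],[13,5],[14,1],[21,3],[27,3],[28,1],[31,1],[32,4],[32,5],[34,1],[37,1],[38,5],[43,3]]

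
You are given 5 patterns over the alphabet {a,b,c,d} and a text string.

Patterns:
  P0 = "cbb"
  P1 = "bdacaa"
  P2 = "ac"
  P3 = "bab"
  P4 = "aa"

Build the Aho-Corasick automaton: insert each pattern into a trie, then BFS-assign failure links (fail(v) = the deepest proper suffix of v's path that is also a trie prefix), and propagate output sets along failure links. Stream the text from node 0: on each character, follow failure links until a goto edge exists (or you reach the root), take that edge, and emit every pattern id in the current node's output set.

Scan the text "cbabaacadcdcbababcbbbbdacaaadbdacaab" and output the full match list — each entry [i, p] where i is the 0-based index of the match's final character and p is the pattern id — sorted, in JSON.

Build automaton:
Trie (insert patterns):
  n0 'ε': a→10 b→4 c→1
  n1 'c': b→2
  n2 'cb': b→3
  n3 'cbb': ·  [P0 ends]
  n4 'b': a→12 d→5
  n5 'bd': a→6
  n6 'bda': c→7
  n7 'bdac': a→8
  n8 'bdaca': a→9
  n9 'bdacaa': ·  [P1 ends]
  n10 'a': a→14 c→11
  n11 'ac': ·  [P2 ends]
  n12 'ba': b→13
  n13 'bab': ·  [P3 ends]
  n14 'aa': ·  [P4 ends]

BFS fail/out derivation:
  fail(1) 'c': from fail(0)=0 chase 'c': 0 ⇒ 0;  out=∅∪out(0)=∅
  fail(4) 'b': from fail(0)=0 chase 'b': 0 ⇒ 0;  out=∅∪out(0)=∅
  fail(10) 'a': from fail(0)=0 chase 'a': 0 ⇒ 0;  out=∅∪out(0)=∅
  fail(2) 'cb': from fail(1)=0 chase 'b': 0 ⇒ 4;  out=∅∪out(4)=∅
  fail(5) 'bd': from fail(4)=0 chase 'd': 0 ⇒ 0;  out=∅∪out(0)=∅
  fail(11) 'ac': from fail(10)=0 chase 'c': 0 ⇒ 1;  out={2}∪out(1)={2}
  fail(12) 'ba': from fail(4)=0 chase 'a': 0 ⇒ 10;  out=∅∪out(10)=∅
  fail(14) 'aa': from fail(10)=0 chase 'a': 0 ⇒ 10;  out={4}∪out(10)={4}
  fail(3) 'cbb': from fail(2)=4 chase 'b': 4→0 ⇒ 4;  out={0}∪out(4)={0}
  fail(6) 'bda': from fail(5)=0 chase 'a': 0 ⇒ 10;  out=∅∪out(10)=∅
  fail(13) 'bab': from fail(12)=10 chase 'b': 10→0 ⇒ 4;  out={3}∪out(4)={3}
  fail(7) 'bdac': from fail(6)=10 chase 'c': 10 ⇒ 11;  out=∅∪out(11)={2}
  fail(8) 'bdaca': from fail(7)=11 chase 'a': 11→1→0 ⇒ 10;  out=∅∪out(10)=∅
  fail(9) 'bdacaa': from fail(8)=10 chase 'a': 10 ⇒ 14;  out={1}∪out(14)={1,4}

Text stream:
i=0 'c': node 0→1
i=1 'b': node 1→2
i=2 'a': node 2→12 ·f
i=3 'b': node 12→13  emit P3@[1:3]
i=4 'a': node 13→12 ·f
i=5 'a': node 12→14 ·f  emit P4@[4:5]
i=6 'c': node 14→11 ·f  emit P2@[5:6]
i=7 'a': node 11→10 ·f
i=8 'd': node 10→0 ·f
i=9 'c': node 0→1
i=10 'd': node 1→0 ·f
i=11 'c': node 0→1
i=12 'b': node 1→2
i=13 'a': node 2→12 ·f
i=14 'b': node 12→13  emit P3@[12:14]
i=15 'a': node 13→12 ·f
i=16 'b': node 12→13  emit P3@[14:16]
i=17 'c': node 13→1 ·f
i=18 'b': node 1→2
i=19 'b': node 2→3  emit P0@[17:19]
i=20 'b': node 3→4 ·f
i=21 'b': node 4→4 ·f
i=22 'd': node 4→5
i=23 'a': node 5→6
i=24 'c': node 6→7  emit P2@[23:24]
i=25 'a': node 7→8
i=26 'a': node 8→9  emit P1@[21:26],P4@[25:26]
i=27 'a': node 9→14 ·f  emit P4@[26:27]
i=28 'd': node 14→0 ·f
i=29 'b': node 0→4
i=30 'd': node 4→5
i=31 'a': node 5→6
i=32 'c': node 6→7  emit P2@[31:32]
i=33 'a': node 7→8
i=34 'a': node 8→9  emit P1@[29:34],P4@[33:34]
i=35 'b': node 9→4 ·f

All matches (sorted): [[3,3],[5,4],[6,2],[14,3],[16,3],[19,0],[24,2],[26,1],[26,4],[27,4],[32,2],[34,1],[34,4]]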